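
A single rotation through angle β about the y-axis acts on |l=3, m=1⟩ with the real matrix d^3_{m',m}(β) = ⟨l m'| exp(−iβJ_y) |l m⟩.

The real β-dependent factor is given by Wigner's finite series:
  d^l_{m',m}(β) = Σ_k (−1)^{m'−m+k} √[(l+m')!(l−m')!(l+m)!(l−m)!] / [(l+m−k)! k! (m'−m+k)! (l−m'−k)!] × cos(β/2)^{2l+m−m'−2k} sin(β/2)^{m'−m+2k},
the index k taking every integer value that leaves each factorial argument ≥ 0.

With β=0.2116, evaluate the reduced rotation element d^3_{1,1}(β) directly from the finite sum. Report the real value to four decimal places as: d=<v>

d^3_{1,1}(β=0.2116) via Wigner's sum:
Half-angle: c=0.994408, s=0.105603. N=√(24·2·24·2)=48.000000
k: max(0,(1)−(1))=0 … min(3+(1),3−(1))=2
  k=0: (−1)^0·48.0000/(48)·0.9944^6·0.1056^0 = +0.966916
  k=1: (−1)^1·48.0000/(6)·0.9944^4·0.1056^2 = -0.087237
  k=2: (−1)^2·48.0000/(8)·0.9944^2·0.1056^4 = +0.000738
d^3_{1,1}(0.2116) = +0.966916 -0.087237 +0.000738 = +0.880417

d=0.8804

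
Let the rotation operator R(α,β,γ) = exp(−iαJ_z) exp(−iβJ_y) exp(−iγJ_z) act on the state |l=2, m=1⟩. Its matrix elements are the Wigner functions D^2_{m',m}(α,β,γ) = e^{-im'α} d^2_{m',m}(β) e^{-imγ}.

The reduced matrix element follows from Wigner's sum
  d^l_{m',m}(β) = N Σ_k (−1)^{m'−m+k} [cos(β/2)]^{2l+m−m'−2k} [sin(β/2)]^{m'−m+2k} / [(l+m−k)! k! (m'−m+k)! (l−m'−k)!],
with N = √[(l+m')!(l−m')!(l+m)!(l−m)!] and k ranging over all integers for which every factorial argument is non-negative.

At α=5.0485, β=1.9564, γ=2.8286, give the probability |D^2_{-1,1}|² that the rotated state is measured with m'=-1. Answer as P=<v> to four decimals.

Split into d^2_{-1,1}(β=1.9564) × two z-phases.
With c≡cos(β/2)=0.558517 and s≡sin(β/2)=0.829493, N=[1·6·6·1]^{1/2}=6.000000
k: max(0,(1)−(-1))=2 … min(2+(1),2−(-1))=3
  k=2: (−1)^0·6.0000/(2)·0.5585^2·0.8295^2 = +0.643901
  k=3: (−1)^1·6.0000/(6)·0.5585^0·0.8295^4 = -0.473426
d^2_{-1,1}(1.9564) = +0.643901 -0.473426 = +0.170476
|D^2_{-1,1}|² = |d^2_{-1,1}(β)|² = (+0.170476)² = 0.029062 (the z-rotation phases have unit modulus)

P=0.0291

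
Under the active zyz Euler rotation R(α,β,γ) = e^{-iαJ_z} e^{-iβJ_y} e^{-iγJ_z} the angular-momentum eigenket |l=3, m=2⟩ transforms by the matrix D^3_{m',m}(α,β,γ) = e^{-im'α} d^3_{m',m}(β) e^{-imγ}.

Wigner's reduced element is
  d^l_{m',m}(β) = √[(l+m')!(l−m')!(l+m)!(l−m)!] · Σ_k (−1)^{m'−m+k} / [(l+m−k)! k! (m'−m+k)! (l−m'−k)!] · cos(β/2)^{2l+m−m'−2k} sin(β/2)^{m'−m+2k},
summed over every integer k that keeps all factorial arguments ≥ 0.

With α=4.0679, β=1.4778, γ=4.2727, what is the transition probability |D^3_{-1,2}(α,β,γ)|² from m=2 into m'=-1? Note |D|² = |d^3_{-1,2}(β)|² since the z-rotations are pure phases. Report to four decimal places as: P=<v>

P=0.2084

First d^3_{-1,2}(β=1.4778), then the phase factors e^{-i(-1)α} and e^{-i(2)γ}:
c=cos(1.4778/2)=0.739210, s=sin(1.4778/2)=0.673475; N=√[2·24·120·1]=75.894664
k∈{3,4} keeps every argument non-negative
  k=3: (−1)^0·75.8947/(12)·0.7392^3·0.6735^3 = +0.780365
  k=4: (−1)^1·75.8947/(24)·0.7392^1·0.6735^5 = -0.323874
d^3_{-1,2}(1.4778) = +0.780365 -0.323874 = +0.456492
|D^3_{-1,2}|² = |d^3_{-1,2}(β)|² = (+0.456492)² = 0.208385 (the z-rotation phases have unit modulus)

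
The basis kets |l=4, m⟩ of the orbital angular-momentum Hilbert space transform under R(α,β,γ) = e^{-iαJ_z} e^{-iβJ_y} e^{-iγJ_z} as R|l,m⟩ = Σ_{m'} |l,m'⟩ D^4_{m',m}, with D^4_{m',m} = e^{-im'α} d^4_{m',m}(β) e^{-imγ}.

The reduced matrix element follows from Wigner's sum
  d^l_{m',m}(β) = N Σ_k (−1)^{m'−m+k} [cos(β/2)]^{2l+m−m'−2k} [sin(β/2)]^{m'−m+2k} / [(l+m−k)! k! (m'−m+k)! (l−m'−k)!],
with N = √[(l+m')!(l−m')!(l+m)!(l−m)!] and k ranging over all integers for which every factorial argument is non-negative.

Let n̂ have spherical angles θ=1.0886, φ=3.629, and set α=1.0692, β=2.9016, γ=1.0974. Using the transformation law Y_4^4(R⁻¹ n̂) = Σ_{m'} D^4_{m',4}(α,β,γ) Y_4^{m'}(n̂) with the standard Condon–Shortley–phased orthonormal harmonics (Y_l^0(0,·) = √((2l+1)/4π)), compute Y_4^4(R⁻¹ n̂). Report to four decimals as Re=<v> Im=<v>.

Re=-0.0196 Im=-0.1622

Need the full column D^4_{m',4} for m'=−4..4 at α=1.0692, β=2.9016, γ=1.0974.
cos(β/2)=0.119709, sin(β/2)=0.992809
d^4_{-4,4}: single k=8 term ⇒ +0.943900;  D = +0.937901-0.106246i
d^4_{-3,4}: single k=7 term ⇒ +0.321907;  D = +0.122027-0.297882i
d^4_{-2,4}: single k=6 term ⇒ +0.072615;  D = -0.045682-0.056445i
d^4_{-1,4}: single k=5 term ⇒ +0.012382;  D = -0.012185+0.002202i
d^4_{0,4}: single k=4 term ⇒ +0.001669;  D = -0.000529+0.001583i
d^4_{1,4}: single k=3 term ⇒ +0.000180;  D = +0.000122+0.000132i
d^4_{2,4}: single k=2 term ⇒ +0.000015;  D = +0.000015-0.000004i
d^4_{3,4}: single k=1 term ⇒ +0.000001;  D = +0.000000-0.000001i
d^4_{4,4}: single k=0 term ⇒ +0.000000;  D = -0.000000-0.000000i
Y_4^{m'}(θ=1.0886,φ=3.629) and Σ D·Y over m':
  (+0.9379-0.1062i)·(-0.1008-0.2533i)  (+0.1220-0.2979i)·(-0.0437+0.4013i)  (-0.0457-0.0564i)·(+0.0745-0.1098i)  (-0.0122+0.0022i)·(+0.2567-0.1361i)  (-0.0005+0.0016i)·(-0.1939+0.0000i)  (+0.0001+0.0001i)·(-0.2567-0.1361i)  (+0.0000-0.0000i)·(+0.0745+0.1098i)  (+0.0000-0.0000i)·(+0.0437+0.4013i)  (-0.0000-0.0000i)·(-0.1008+0.2533i)
Y_4^4(R⁻¹ n̂) = -0.019636-0.162214i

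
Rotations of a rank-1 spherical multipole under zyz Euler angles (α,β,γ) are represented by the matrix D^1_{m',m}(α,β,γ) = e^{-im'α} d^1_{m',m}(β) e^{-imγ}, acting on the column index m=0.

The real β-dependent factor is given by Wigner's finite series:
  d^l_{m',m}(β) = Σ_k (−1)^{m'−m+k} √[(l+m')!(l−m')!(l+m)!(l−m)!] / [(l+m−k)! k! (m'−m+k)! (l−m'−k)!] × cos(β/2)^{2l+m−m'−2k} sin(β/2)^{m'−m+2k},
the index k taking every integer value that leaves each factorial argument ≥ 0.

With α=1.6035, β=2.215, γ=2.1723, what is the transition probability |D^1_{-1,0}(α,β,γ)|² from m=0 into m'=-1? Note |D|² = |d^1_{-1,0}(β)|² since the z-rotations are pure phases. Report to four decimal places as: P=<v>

P=0.3197

D^1_{-1,0}(1.6035,2.215,2.1723) = e^{-i·-1·1.6035}·d^1_{-1,0}(2.215)·e^{-i·0·2.1723}. Compute d first:
With c≡cos(β/2)=0.446899 and s≡sin(β/2)=0.894584, N=[1·2·1·1]^{1/2}=1.414214
The bounds max(0,m−m')=1 and min(l+m,l−m')=1 give 1 term
  k=1: (−1)^0·1.4142/(1)·0.4469^1·0.8946^1 = +0.565387
d^1_{-1,0}(2.215) = +0.565387
|D^1_{-1,0}|² = |d^1_{-1,0}(β)|² = (+0.565387)² = 0.319663 (the z-rotation phases have unit modulus)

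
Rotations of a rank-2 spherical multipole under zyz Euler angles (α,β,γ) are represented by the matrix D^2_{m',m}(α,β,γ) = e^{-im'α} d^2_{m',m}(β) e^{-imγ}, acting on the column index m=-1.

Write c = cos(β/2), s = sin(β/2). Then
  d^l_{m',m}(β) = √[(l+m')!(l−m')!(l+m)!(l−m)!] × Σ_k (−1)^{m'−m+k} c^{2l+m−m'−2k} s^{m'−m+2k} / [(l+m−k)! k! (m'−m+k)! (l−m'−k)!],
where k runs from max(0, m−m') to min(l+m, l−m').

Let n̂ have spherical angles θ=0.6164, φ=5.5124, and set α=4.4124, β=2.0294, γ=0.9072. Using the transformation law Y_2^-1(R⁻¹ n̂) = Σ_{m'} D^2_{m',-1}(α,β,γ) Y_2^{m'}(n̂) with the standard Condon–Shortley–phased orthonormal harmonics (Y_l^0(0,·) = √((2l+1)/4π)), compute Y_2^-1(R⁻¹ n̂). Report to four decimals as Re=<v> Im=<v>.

Need the full column D^2_{m',-1} for m'=−2..2 at α=4.4124, β=2.0294, γ=0.9072.
cos(β/2)=0.527875, sin(β/2)=0.849322
d^2_{-2,-1}: single k=1 term ⇒ +0.249859;  D = -0.238160-0.075560i
d^2_{-1,-1}: k∈[0..1] ⇒ +0.077647 -0.603015 = -0.525368;  D = -0.299764+0.431455i
d^2_{0,-1}: k∈[0..1] ⇒ -0.306014 +0.792180 = +0.486167;  D = +0.299456+0.382993i
d^2_{1,-1}: k∈[0..1] ⇒ +0.603015 -0.520343 = +0.082672;  D = -0.077266+0.029402i
d^2_{2,-1}: single k=0 term ⇒ -0.646812;  D = +0.041121+0.645504i
Y_2^{m'}(θ=0.6164,φ=5.5124) and Σ D·Y over m':
  (-0.2382-0.0756i)·(+0.0038+0.1290i)  (-0.2998+0.4315i)·(+0.2614+0.2539i)  (+0.2995+0.3830i)·(+0.3146+0.0000i)  (-0.0773+0.0294i)·(-0.2614+0.2539i)  (+0.0411+0.6455i)·(+0.0038-0.1290i)
Y_2^-1(R⁻¹ n̂) = +0.011329+0.095971i

Re=0.0113 Im=0.0960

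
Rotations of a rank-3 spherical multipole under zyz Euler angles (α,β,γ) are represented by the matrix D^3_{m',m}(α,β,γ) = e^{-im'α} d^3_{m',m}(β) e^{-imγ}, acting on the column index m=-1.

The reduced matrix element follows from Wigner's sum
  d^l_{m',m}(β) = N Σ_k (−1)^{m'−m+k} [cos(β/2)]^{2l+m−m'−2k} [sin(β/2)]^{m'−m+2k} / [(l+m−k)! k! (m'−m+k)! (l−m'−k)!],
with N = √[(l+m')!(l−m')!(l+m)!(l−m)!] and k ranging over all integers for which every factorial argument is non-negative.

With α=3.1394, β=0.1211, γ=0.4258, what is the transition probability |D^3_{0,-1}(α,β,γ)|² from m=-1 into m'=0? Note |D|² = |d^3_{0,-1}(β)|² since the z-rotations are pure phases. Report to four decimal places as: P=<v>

P=0.0422

D^3_{0,-1}(3.1394,0.1211,0.4258) = e^{-i·0·3.1394}·d^3_{0,-1}(0.1211)·e^{-i·-1·0.4258}. Compute d first:
With c≡cos(β/2)=0.998167 and s≡sin(β/2)=0.060513, N=[6·6·2·24]^{1/2}=41.569219
The bounds max(0,m−m')=0 and min(l+m,l−m')=2 give 3 terms
  k=0: (−1)^1·41.5692/(12)·0.9982^5·0.0605^1 = -0.207709
  k=1: (−1)^2·41.5692/(4)·0.9982^3·0.0605^3 = +0.002290
  k=2: (−1)^3·41.5692/(12)·0.9982^1·0.0605^5 = -0.000003
d^3_{0,-1}(0.1211) = -0.207709 +0.002290 -0.000003 = -0.205422
|D^3_{0,-1}|² = |d^3_{0,-1}(β)|² = (-0.205422)² = 0.042198 (the z-rotation phases have unit modulus)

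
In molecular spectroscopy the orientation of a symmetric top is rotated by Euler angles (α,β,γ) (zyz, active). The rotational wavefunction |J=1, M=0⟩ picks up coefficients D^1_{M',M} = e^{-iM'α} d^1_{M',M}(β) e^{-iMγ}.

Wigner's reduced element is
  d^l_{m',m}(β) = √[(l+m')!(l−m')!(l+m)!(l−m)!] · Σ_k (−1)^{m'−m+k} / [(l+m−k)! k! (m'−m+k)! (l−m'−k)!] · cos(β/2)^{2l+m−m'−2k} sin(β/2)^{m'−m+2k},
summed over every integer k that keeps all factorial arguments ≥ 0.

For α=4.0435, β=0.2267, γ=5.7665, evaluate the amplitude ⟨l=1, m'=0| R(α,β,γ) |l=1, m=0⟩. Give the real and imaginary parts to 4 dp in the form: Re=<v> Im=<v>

Re=0.9744 Im=0.0000

Split into d^1_{0,0}(β=0.2267) × two z-phases.
With c≡cos(β/2)=0.993583 and s≡sin(β/2)=0.113107, N=[1·1·1·1]^{1/2}=1.000000
The bounds max(0,m−m')=0 and min(l+m,l−m')=1 give 2 terms
  k=0: (−1)^0·1.0000/(1)·0.9936^2·0.1131^0 = +0.987207
  k=1: (−1)^1·1.0000/(1)·0.9936^0·0.1131^2 = -0.012793
d^1_{0,0}(0.2267) = +0.987207 -0.012793 = +0.974413
D = (+1.000000+0.000000i)·(+0.974413)·(+1.000000+0.000000i) = +0.974413+0.000000i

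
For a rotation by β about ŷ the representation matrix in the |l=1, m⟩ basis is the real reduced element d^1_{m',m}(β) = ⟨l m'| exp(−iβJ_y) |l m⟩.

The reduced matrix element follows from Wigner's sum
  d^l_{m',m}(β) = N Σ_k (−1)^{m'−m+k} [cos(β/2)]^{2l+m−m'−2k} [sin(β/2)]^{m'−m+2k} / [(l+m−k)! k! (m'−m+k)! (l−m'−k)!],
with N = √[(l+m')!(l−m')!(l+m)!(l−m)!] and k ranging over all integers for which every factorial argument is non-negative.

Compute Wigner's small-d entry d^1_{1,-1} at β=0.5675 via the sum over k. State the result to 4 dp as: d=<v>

d^1_{1,-1}(β=0.5675) via Wigner's sum:
Half-angle: c=0.960012, s=0.279958. N=√(2·1·1·2)=2.000000
Admissible k: 0..0 (factorial args all ≥0)
  k=0: (−1)^2·2.0000/(2)·0.9600^0·0.2800^2 = +0.078376
d^1_{1,-1}(0.5675) = +0.078376

d=0.0784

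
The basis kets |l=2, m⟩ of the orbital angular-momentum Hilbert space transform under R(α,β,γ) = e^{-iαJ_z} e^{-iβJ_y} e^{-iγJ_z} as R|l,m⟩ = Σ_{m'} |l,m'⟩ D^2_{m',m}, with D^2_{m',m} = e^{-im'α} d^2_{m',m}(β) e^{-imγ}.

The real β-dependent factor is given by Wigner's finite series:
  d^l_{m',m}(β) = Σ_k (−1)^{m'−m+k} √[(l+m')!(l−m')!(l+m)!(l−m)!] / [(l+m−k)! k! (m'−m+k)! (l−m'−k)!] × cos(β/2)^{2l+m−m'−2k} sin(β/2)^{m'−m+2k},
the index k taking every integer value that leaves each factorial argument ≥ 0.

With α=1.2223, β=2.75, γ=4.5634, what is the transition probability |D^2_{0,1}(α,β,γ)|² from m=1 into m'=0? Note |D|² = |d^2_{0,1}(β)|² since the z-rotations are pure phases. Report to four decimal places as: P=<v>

P=0.1867

First d^2_{0,1}(β=2.75), then the phase factors e^{-i(0)α} and e^{-i(1)γ}:
With c≡cos(β/2)=0.194548 and s≡sin(β/2)=0.980893, N=[2·2·6·1]^{1/2}=4.898979
k: max(0,(1)−(0))=1 … min(2+(1),2−(0))=2
  k=1: (−1)^0·4.8990/(2)·0.1945^3·0.9809^1 = +0.017692
  k=2: (−1)^1·4.8990/(2)·0.1945^1·0.9809^3 = -0.449745
d^2_{0,1}(2.75) = +0.017692 -0.449745 = -0.432053
|D^2_{0,1}|² = |d^2_{0,1}(β)|² = (-0.432053)² = 0.186670 (the z-rotation phases have unit modulus)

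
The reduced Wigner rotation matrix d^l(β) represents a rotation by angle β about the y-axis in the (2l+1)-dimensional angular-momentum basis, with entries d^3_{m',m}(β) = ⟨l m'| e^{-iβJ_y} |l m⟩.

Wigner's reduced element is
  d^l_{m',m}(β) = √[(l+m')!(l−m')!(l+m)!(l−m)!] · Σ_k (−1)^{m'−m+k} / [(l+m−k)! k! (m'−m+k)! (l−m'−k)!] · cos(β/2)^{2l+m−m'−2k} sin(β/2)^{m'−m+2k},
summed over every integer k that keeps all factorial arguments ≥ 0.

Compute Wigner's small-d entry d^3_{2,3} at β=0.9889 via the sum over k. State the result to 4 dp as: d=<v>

d^3_{2,3}(β=0.9889) via Wigner's sum:
c=cos(0.9889/2)=0.880230, s=sin(0.9889/2)=0.474548; N=√[120·1·720·1]=293.938769
k∈{1} keeps every argument non-negative
  k=1: (−1)^0·293.9388/(120)·0.8802^5·0.4745^1 = +0.614237
d^3_{2,3}(0.9889) = +0.614237

d=0.6142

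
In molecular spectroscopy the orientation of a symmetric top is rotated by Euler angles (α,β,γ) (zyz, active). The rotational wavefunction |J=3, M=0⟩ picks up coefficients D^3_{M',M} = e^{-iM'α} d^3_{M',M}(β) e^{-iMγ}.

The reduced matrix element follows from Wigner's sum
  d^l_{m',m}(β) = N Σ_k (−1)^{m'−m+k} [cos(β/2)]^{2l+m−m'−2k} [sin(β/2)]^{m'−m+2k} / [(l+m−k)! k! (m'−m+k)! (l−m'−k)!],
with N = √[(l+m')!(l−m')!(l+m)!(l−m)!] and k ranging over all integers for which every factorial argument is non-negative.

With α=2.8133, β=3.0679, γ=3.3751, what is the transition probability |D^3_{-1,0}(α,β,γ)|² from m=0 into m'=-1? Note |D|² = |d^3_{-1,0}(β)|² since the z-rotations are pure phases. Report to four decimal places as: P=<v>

First d^3_{-1,0}(β=3.0679), then the phase factors e^{-i(-1)α} and e^{-i(0)γ}:
c=cos(3.0679/2)=0.036838, s=sin(3.0679/2)=0.999321; N=√[2·24·6·6]=41.569219
k∈{1,2,3} keeps every argument non-negative
  k=1: (−1)^0·41.5692/(12)·0.0368^5·0.9993^1 = +0.000000
  k=2: (−1)^1·41.5692/(4)·0.0368^3·0.9993^3 = -0.000518
  k=3: (−1)^2·41.5692/(12)·0.0368^1·0.9993^5 = +0.127178
d^3_{-1,0}(3.0679) = +0.000000 -0.000518 +0.127178 = +0.126660
|D^3_{-1,0}|² = |d^3_{-1,0}(β)|² = (+0.126660)² = 0.016043 (the z-rotation phases have unit modulus)

P=0.0160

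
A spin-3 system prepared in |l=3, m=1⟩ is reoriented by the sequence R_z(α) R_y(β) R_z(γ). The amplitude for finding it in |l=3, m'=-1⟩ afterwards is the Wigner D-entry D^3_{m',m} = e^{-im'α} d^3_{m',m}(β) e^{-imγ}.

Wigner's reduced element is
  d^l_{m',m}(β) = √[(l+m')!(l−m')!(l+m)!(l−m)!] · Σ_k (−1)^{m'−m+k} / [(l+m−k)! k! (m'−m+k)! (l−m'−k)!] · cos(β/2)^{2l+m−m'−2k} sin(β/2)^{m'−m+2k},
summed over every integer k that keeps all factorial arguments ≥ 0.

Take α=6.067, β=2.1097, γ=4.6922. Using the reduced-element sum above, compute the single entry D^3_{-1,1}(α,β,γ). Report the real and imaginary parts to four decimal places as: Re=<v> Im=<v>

Re=-0.0804 Im=-0.4047

Split into d^3_{-1,1}(β=2.1097) × two z-phases.
Half-angle: c=0.493358, s=0.869826. N=√(2·24·24·2)=48.000000
k: max(0,(1)−(-1))=2 … min(3+(1),3−(-1))=4
  k=2: (−1)^0·48.0000/(8)·0.4934^4·0.8698^2 = +0.268946
  k=3: (−1)^1·48.0000/(6)·0.4934^2·0.8698^4 = -1.114666
  k=4: (−1)^2·48.0000/(48)·0.4934^0·0.8698^6 = +0.433107
d^3_{-1,1}(2.1097) = +0.268946 -1.114666 +0.433107 = -0.412613
Phases: e^{-i·(-1)·6.067}=+0.976723-0.214505i, e^{-i·(1)·4.6922}=-0.020188+0.999796i ⇒ D=-0.080354-0.404713i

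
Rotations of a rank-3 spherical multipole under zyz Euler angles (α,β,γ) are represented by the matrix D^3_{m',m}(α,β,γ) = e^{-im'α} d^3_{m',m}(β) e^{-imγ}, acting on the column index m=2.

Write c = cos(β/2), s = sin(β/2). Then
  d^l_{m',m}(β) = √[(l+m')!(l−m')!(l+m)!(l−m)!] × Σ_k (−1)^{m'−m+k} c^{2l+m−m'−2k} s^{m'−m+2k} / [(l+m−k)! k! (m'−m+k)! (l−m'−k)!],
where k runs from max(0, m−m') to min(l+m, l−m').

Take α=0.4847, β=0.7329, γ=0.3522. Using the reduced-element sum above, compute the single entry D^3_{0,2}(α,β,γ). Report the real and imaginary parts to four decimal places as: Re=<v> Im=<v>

Re=0.3471 Im=-0.2950

D^3_{0,2}(0.4847,0.7329,0.3522) = e^{-i·0·0.4847}·d^3_{0,2}(0.7329)·e^{-i·2·0.3522}. Compute d first:
With c≡cos(β/2)=0.933605 and s≡sin(β/2)=0.358303, N=[6·6·120·1]^{1/2}=65.726707
The bounds max(0,m−m')=2 and min(l+m,l−m')=3 give 2 terms
  k=2: (−1)^0·65.7267/(12)·0.9336^4·0.3583^2 = +0.534214
  k=3: (−1)^1·65.7267/(12)·0.9336^2·0.3583^4 = -0.078685
d^3_{0,2}(0.7329) = +0.534214 -0.078685 = +0.455530
D = (+1.000000+0.000000i)·(+0.455530)·(+0.762000-0.647577i) = +0.347114-0.294990i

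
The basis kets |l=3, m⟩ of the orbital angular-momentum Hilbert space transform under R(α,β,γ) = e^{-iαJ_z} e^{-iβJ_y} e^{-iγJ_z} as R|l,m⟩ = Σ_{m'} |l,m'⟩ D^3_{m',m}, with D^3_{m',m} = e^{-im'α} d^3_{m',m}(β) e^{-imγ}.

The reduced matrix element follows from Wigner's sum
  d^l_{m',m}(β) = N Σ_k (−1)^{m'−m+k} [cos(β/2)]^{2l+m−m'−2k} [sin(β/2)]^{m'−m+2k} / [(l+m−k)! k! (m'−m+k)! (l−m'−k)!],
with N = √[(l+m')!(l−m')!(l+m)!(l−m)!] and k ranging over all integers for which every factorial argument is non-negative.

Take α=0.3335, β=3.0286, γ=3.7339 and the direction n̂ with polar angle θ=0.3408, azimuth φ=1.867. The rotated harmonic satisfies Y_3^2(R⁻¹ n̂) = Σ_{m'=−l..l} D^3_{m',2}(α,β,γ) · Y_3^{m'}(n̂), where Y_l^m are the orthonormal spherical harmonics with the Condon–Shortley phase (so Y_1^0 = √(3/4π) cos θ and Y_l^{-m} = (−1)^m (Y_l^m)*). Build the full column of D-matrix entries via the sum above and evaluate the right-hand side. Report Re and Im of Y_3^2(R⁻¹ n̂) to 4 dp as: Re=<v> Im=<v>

Re=0.1053 Im=-0.0578

Need the full column D^3_{m',2} for m'=−3..3 at α=0.3335, β=3.0286, γ=3.7339.
cos(β/2)=0.056466, sin(β/2)=0.998405
d^3_{-3,2}: single k=5 term ⇒ +0.137214;  D = +0.134895-0.025121i
d^3_{-2,2}: k∈[4..5] ⇒ +0.015841 -0.990465 = -0.974624;  D = -0.846951+0.482253i
d^3_{-1,2}: k∈[3..4] ⇒ +0.001133 -0.177142 = -0.176009;  D = -0.116015+0.132361i
d^3_{0,2}: k∈[2..3] ⇒ +0.000056 -0.017353 = -0.017297;  D = -0.006515+0.016023i
d^3_{1,2}: k∈[1..2] ⇒ +0.000002 -0.001133 = -0.001131;  D = -0.000060+0.001130i
d^3_{2,2}: k∈[0..1] ⇒ +0.000000 -0.000051 = -0.000051;  D = +0.000014+0.000049i
d^3_{3,2}: single k=0 term ⇒ -0.000001;  D = +0.000001+0.000001i
Y_3^{m'}(θ=0.3408,φ=1.867) and Σ D·Y over m':
  (+0.1349-0.0251i)·(+0.0121+0.0098i)  (-0.8470+0.4823i)·(-0.0893+0.0601i)  (-0.1160+0.1324i)·(-0.1085-0.3556i)  (-0.0065+0.0160i)·(+0.5070+0.0000i)  (-0.0001+0.0011i)·(+0.1085-0.3556i)  (+0.0000+0.0000i)·(-0.0893-0.0601i)  (+0.0000+0.0000i)·(-0.0121+0.0098i)
Y_3^2(R⁻¹ n̂) = +0.105255-0.057768i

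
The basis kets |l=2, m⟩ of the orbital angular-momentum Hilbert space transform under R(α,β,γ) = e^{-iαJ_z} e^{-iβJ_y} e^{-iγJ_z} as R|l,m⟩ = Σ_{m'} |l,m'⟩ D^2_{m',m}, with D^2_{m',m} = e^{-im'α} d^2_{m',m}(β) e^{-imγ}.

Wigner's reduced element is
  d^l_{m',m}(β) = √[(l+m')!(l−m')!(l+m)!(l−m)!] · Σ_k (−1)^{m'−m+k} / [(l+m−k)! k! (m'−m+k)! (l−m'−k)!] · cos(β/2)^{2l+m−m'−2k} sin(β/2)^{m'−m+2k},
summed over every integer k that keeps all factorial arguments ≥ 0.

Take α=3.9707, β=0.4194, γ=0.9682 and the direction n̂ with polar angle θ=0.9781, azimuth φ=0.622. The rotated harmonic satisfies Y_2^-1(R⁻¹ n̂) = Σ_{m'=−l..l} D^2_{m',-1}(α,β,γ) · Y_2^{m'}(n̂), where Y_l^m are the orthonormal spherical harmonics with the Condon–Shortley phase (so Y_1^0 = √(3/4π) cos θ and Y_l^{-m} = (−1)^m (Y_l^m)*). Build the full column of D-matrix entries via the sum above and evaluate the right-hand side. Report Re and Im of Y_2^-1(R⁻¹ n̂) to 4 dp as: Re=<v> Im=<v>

Need the full column D^2_{m',-1} for m'=−2..2 at α=3.9707, β=0.4194, γ=0.9682.
cos(β/2)=0.978093, sin(β/2)=0.208166
d^2_{-2,-1}: single k=1 term ⇒ +0.389567;  D = -0.339003+0.191935i
d^2_{-1,-1}: k∈[0..1] ⇒ +0.915211 -0.124367 = +0.790845;  D = +0.177607-0.770643i
d^2_{0,-1}: k∈[0..1] ⇒ -0.477120 +0.021612 = -0.455508;  D = -0.258174-0.375278i
d^2_{1,-1}: k∈[0..1] ⇒ +0.124367 -0.001878 = +0.122489;  D = -0.121306-0.016982i
d^2_{2,-1}: single k=0 term ⇒ -0.017646;  D = -0.013609+0.011232i
Y_2^{m'}(θ=0.9781,φ=0.622) and Σ D·Y over m':
  (-0.3390+0.1919i)·(+0.0853-0.2517i)  (+0.1776-0.7706i)·(+0.2909-0.2086i)  (-0.2582-0.3753i)·(-0.0202+0.0000i)  (-0.1213-0.0170i)·(-0.2909-0.2086i)  (-0.0136+0.0112i)·(+0.0853+0.2517i)
Y_2^-1(R⁻¹ n̂) = -0.056709-0.124195i

Re=-0.0567 Im=-0.1242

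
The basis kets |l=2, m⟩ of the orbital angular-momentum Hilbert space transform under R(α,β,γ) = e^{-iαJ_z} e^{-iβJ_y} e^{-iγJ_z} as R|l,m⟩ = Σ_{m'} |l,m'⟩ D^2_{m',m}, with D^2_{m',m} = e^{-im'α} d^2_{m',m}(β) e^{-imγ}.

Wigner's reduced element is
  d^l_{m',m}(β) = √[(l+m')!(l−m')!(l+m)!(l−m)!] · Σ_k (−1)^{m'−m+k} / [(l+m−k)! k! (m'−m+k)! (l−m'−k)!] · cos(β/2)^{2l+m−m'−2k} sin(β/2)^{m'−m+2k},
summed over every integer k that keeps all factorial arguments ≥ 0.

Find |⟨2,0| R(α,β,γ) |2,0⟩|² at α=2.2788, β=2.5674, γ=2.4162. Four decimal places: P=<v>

P=0.3108

Split into d^2_{0,0}(β=2.5674) × two z-phases.
c=cos(2.5674/2)=0.283169, s=sin(2.5674/2)=0.959070; N=√[2·2·2·2]=4.000000
The bounds max(0,m−m')=0 and min(l+m,l−m')=2 give 3 terms
  k=0: (−1)^0·4.0000/(4)·0.2832^4·0.9591^0 = +0.006430
  k=1: (−1)^1·4.0000/(1)·0.2832^2·0.9591^2 = -0.295020
  k=2: (−1)^2·4.0000/(4)·0.2832^0·0.9591^4 = +0.846061
d^2_{0,0}(2.5674) = +0.006430 -0.295020 +0.846061 = +0.557471
|D^2_{0,0}|² = |d^2_{0,0}(β)|² = (+0.557471)² = 0.310773 (the z-rotation phases have unit modulus)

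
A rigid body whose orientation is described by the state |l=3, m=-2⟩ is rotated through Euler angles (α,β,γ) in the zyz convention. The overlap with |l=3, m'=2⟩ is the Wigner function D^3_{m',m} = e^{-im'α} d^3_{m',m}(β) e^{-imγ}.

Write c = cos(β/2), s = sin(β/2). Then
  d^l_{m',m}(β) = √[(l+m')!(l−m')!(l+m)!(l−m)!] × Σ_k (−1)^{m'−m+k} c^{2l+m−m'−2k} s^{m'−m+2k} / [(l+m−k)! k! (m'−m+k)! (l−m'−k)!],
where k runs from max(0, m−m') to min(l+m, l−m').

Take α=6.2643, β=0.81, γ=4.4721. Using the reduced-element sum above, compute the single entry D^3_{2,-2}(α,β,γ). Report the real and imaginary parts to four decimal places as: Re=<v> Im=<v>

Re=-0.0886 Im=0.0420

Split into d^3_{2,-2}(β=0.81) × two z-phases.
With c≡cos(β/2)=0.919102 and s≡sin(β/2)=0.394019, N=[120·1·1·120]^{1/2}=120.000000
Admissible k: 0..1 (factorial args all ≥0)
  k=0: (−1)^4·120.0000/(24)·0.9191^2·0.3940^4 = +0.101804
  k=1: (−1)^5·120.0000/(120)·0.9191^0·0.3940^6 = -0.003742
d^3_{2,-2}(0.81) = +0.101804 -0.003742 = +0.098062
D = (+0.999287+0.037762i)·(+0.098062)·(-0.886728+0.462292i) = -0.088604+0.042017i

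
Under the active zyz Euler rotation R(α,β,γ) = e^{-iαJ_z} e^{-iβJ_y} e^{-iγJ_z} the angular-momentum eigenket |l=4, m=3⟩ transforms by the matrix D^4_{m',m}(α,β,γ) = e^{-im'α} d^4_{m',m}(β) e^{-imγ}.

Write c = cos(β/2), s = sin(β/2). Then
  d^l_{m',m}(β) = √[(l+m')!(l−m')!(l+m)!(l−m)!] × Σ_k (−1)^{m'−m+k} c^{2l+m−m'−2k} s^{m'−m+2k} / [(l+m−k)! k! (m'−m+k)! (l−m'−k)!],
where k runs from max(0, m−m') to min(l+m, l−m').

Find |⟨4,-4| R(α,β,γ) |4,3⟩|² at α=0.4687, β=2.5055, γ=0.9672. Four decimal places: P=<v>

Split into d^4_{-4,3}(β=2.5055) × two z-phases.
c=cos(2.5055/2)=0.312711, s=sin(2.5055/2)=0.949848; N=√[1·40320·5040·1]=14255.272709
Admissible k: 7..7 (factorial args all ≥0)
  k=7: (−1)^0·14255.2727/(5040)·0.3127^1·0.9498^7 = +0.616976
d^4_{-4,3}(2.5055) = +0.616976
|D^4_{-4,3}|² = |d^4_{-4,3}(β)|² = (+0.616976)² = 0.380659 (the z-rotation phases have unit modulus)

P=0.3807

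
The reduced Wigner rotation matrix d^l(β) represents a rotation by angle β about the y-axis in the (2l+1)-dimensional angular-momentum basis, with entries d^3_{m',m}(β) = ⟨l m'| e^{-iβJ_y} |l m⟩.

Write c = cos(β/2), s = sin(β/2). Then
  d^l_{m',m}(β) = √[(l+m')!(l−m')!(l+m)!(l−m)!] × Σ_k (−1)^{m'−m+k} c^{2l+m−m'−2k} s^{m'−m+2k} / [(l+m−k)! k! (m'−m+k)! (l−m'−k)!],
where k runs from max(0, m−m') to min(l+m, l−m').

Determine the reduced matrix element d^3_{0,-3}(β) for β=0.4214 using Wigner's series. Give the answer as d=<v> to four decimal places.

d=-0.0383

d^3_{0,-3}(β=0.4214) via Wigner's sum:
With c≡cos(β/2)=0.977885 and s≡sin(β/2)=0.209144, N=[6·6·1·720]^{1/2}=160.996894
The bounds max(0,m−m')=0 and min(l+m,l−m')=0 give 1 term
  k=0: (−1)^3·160.9969/(36)·0.9779^3·0.2091^3 = -0.038258
d^3_{0,-3}(0.4214) = -0.038258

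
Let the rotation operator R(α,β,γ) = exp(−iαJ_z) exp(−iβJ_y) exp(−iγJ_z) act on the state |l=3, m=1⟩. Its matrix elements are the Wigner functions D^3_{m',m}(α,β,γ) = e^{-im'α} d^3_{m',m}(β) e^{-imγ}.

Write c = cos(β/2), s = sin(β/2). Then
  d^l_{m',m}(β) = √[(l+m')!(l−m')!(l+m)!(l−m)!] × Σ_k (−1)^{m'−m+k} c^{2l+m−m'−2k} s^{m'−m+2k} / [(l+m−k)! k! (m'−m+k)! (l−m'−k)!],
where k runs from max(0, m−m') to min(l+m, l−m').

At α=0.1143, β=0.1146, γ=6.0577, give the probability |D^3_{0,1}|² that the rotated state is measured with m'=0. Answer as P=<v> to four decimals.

Split into d^3_{0,1}(β=0.1146) × two z-phases.
Half-angle: c=0.998359, s=0.057269. N=√(6·6·24·2)=41.569219
k: max(0,(1)−(0))=1 … min(3+(1),3−(0))=3
  k=1: (−1)^0·41.5692/(12)·0.9984^5·0.0573^1 = +0.196762
  k=2: (−1)^1·41.5692/(4)·0.9984^3·0.0573^3 = -0.001942
  k=3: (−1)^2·41.5692/(12)·0.9984^1·0.0573^5 = +0.000002
d^3_{0,1}(0.1146) = +0.196762 -0.001942 +0.000002 = +0.194822
|D^3_{0,1}|² = |d^3_{0,1}(β)|² = (+0.194822)² = 0.037955 (the z-rotation phases have unit modulus)

P=0.0380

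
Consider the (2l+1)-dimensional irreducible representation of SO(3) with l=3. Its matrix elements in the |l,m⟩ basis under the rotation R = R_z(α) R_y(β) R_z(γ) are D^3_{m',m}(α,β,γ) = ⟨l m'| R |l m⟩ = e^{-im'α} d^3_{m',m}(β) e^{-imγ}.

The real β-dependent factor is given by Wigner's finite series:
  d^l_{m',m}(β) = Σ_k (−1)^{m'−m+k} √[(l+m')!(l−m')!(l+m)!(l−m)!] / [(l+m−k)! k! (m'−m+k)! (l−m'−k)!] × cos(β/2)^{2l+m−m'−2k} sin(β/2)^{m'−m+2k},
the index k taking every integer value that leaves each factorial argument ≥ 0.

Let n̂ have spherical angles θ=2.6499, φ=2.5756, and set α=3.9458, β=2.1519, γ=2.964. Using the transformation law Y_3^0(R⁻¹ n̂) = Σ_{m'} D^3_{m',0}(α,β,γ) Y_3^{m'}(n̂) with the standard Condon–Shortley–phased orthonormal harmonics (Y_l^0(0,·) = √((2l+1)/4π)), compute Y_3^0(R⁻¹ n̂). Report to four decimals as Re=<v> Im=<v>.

Need the full column D^3_{m',0} for m'=−3..3 at α=3.9458, β=2.1519, γ=2.964.
cos(β/2)=0.474896, sin(β/2)=0.880042
d^3_{-3,0}: single k=3 term ⇒ +0.326454;  D = +0.243489-0.217451i
d^3_{-2,0}: k∈[2..3] ⇒ +0.215756 -0.740920 = -0.525164;  D = +0.019751-0.524793i
d^3_{-1,0}: k∈[1..3] ⇒ +0.073636 -0.758610 +0.868372 = +0.183398;  D = -0.127220-0.132098i
d^3_{0,0}: k∈[0..3] ⇒ +0.011471 -0.354523 +1.217456 -0.464536 = +0.409868;  D = +0.409868+0.000000i
d^3_{1,0}: k∈[0..2] ⇒ -0.073636 +0.758610 -0.868372 = -0.183398;  D = +0.127220-0.132098i
d^3_{2,0}: k∈[0..1] ⇒ +0.215756 -0.740920 = -0.525164;  D = +0.019751+0.524793i
d^3_{3,0}: single k=0 term ⇒ -0.326454;  D = -0.243489-0.217451i
Y_3^{m'}(θ=2.6499,φ=2.5756) and Σ D·Y over m':
  (+0.2435-0.2175i)·(+0.0056-0.0436i)  (+0.0198-0.5248i)·(-0.0853-0.1818i)  (-0.1272-0.1321i)·(-0.3716-0.2361i)  (+0.4099+0.0000i)·(-0.2913+0.0000i)  (+0.1272-0.1321i)·(+0.3716-0.2361i)  (+0.0198+0.5248i)·(-0.0853+0.1818i)  (-0.2435-0.2175i)·(-0.0056-0.0436i)
Y_3^0(R⁻¹ n̂) = -0.297618+0.000000i

Re=-0.2976 Im=0.0000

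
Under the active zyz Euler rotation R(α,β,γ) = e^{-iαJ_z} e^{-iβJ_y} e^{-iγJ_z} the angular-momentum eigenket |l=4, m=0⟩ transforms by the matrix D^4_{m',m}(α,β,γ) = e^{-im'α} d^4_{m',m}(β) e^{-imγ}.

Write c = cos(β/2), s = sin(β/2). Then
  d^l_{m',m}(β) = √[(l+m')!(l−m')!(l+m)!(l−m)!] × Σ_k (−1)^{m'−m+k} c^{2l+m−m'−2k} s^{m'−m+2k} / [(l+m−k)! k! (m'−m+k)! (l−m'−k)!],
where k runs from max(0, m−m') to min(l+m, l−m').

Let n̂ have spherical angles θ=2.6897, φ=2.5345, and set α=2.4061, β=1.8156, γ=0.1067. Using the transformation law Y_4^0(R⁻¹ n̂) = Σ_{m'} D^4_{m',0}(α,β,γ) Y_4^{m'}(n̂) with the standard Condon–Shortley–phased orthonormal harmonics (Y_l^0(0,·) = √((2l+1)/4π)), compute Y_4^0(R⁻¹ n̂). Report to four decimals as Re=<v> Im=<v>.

Re=-0.3610 Im=0.0000

Need the full column D^4_{m',0} for m'=−4..4 at α=2.4061, β=1.8156, γ=0.1067.
cos(β/2)=0.615481, sin(β/2)=0.788152
d^4_{-4,0}: single k=4 term ⇒ +0.463284;  D = -0.454084-0.091869i
d^4_{-3,0}: k∈[3..4] ⇒ +0.511643 -0.838991 = -0.327348;  D = -0.194355-0.263406i
d^4_{-2,0}: k∈[2..4] ⇒ +0.320353 -1.400839 +0.861409 = -0.219076;  D = -0.021830+0.217986i
d^4_{-1,0}: k∈[1..4] ⇒ +0.117931 -1.160298 +1.902652 -0.519994 = +0.340292;  D = -0.252326+0.228320i
d^4_{0,0}: k∈[0..4] ⇒ +0.020593 -0.540291 +1.993428 -1.452807 +0.148894 = +0.169817;  D = +0.169817+0.000000i
d^4_{1,0}: k∈[0..3] ⇒ -0.117931 +1.160298 -1.902652 +0.519994 = -0.340292;  D = +0.252326+0.228320i
d^4_{2,0}: k∈[0..2] ⇒ +0.320353 -1.400839 +0.861409 = -0.219076;  D = -0.021830-0.217986i
d^4_{3,0}: k∈[0..1] ⇒ -0.511643 +0.838991 = +0.327348;  D = +0.194355-0.263406i
d^4_{4,0}: single k=0 term ⇒ +0.463284;  D = -0.454084+0.091869i
Y_4^{m'}(θ=2.6897,φ=2.5345) and Σ D·Y over m':
  (-0.4541-0.0919i)·(-0.0122+0.0105i)  (-0.1944-0.2634i)·(-0.0232+0.0908i)  (-0.0218+0.2180i)·(+0.1039+0.2789i)  (-0.2523+0.2283i)·(+0.4068+0.2826i)  (+0.1698+0.0000i)·(+0.1741+0.0000i)  (+0.2523+0.2283i)·(-0.4068+0.2826i)  (-0.0218-0.2180i)·(+0.1039-0.2789i)  (+0.1944-0.2634i)·(+0.0232+0.0908i)  (-0.4541+0.0919i)·(-0.0122-0.0105i)
Y_4^0(R⁻¹ n̂) = -0.361018+0.000000i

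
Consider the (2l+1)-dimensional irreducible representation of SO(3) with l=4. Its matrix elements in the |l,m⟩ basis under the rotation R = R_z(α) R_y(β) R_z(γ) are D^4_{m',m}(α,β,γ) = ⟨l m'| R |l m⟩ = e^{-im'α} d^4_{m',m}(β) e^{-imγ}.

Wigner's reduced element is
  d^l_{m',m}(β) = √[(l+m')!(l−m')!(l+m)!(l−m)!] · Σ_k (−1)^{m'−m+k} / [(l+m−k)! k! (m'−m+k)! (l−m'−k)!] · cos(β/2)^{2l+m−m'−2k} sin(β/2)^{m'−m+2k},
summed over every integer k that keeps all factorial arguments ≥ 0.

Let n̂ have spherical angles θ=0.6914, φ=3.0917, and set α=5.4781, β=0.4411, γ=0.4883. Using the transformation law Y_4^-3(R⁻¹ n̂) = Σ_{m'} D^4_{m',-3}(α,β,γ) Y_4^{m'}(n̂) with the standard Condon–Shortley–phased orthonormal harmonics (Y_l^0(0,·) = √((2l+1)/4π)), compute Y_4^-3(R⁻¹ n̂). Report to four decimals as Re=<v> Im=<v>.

Need the full column D^4_{m',-3} for m'=−4..4 at α=5.4781, β=0.4411, γ=0.4883.
cos(β/2)=0.975777, sin(β/2)=0.218766
d^4_{-4,-3}: single k=1 term ⇒ +0.521171;  D = -0.095686-0.512312i
d^4_{-3,-3}: k∈[0..1] ⇒ +0.821875 -0.289177 = +0.532698;  D = +0.309707-0.433415i
d^4_{-2,-3}: k∈[0..1] ⇒ -0.689445 +0.103963 = -0.585481;  D = -0.579314+0.084754i
d^4_{-1,-3}: k∈[0..1] ⇒ +0.327895 -0.027469 = +0.300426;  D = +0.237369+0.184153i
d^4_{0,-3}: k∈[0..1] ⇒ -0.109587 +0.005508 = -0.104079;  D = -0.011001-0.103496i
d^4_{1,-3}: k∈[0..1] ⇒ +0.027469 -0.000828 = +0.026641;  D = -0.017146+0.020390i
d^4_{2,-3}: k∈[0..1] ⇒ -0.005226 +0.000088 = -0.005138;  D = +0.005127-0.000342i
d^4_{3,-3}: k∈[0..1] ⇒ +0.000731 -0.000005 = +0.000725;  D = -0.000536-0.000488i
d^4_{4,-3}: single k=0 term ⇒ -0.000066;  D = +0.000002+0.000066i
Y_4^{m'}(θ=0.6914,φ=3.0917) and Σ D·Y over m':
  (-0.0957-0.5123i)·(+0.0717+0.0145i)  (+0.3097-0.4334i)·(-0.2472-0.0373i)  (-0.5793+0.0848i)·(+0.4268+0.0427i)  (+0.2374+0.1842i)·(-0.2679-0.0134i)  (-0.0110-0.1035i)·(-0.2620+0.0000i)  (-0.0171+0.0204i)·(+0.2679-0.0134i)  (+0.0051-0.0003i)·(+0.4268-0.0427i)  (-0.0005-0.0005i)·(+0.2472-0.0373i)  (+0.0000+0.0001i)·(+0.0717-0.0145i)
Y_4^-3(R⁻¹ n̂) = -0.403555+0.048731i

Re=-0.4036 Im=0.0487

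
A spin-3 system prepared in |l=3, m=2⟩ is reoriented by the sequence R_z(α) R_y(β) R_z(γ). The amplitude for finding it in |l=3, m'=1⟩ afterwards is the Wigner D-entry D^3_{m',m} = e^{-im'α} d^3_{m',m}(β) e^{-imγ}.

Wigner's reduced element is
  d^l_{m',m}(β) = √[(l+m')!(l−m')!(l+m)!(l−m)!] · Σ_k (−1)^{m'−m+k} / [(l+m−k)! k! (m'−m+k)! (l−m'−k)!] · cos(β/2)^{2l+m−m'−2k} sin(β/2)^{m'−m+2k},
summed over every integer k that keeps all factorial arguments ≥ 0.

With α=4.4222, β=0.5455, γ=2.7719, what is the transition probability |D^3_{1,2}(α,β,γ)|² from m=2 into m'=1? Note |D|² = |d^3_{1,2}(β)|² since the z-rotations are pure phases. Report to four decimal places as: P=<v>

P=0.3543

D^3_{1,2}(4.4222,0.5455,2.7719) = e^{-i·1·4.4222}·d^3_{1,2}(0.5455)·e^{-i·2·2.7719}. Compute d first:
Half-angle: c=0.963034, s=0.269381. N=√(24·2·120·1)=75.894664
Admissible k: 1..2 (factorial args all ≥0)
  k=1: (−1)^0·75.8947/(24)·0.9630^5·0.2694^1 = +0.705625
  k=2: (−1)^1·75.8947/(12)·0.9630^3·0.2694^3 = -0.110422
d^3_{1,2}(0.5455) = +0.705625 -0.110422 = +0.595204
|D^3_{1,2}|² = |d^3_{1,2}(β)|² = (+0.595204)² = 0.354267 (the z-rotation phases have unit modulus)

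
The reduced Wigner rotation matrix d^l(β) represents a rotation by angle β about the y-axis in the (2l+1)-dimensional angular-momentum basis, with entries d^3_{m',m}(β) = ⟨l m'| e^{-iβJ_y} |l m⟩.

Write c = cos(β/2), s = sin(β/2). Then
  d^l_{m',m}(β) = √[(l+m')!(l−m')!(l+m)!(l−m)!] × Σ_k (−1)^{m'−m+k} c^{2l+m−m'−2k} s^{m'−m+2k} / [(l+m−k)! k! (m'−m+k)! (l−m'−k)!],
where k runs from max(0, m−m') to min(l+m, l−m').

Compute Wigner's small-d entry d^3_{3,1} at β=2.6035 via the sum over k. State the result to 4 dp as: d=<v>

d=0.0180

d^3_{3,1}(β=2.6035) via Wigner's sum:
Half-angle: c=0.265812, s=0.964025. N=√(720·1·24·2)=185.903201
The bounds max(0,m−m')=0 and min(l+m,l−m')=0 give 1 term
  k=0: (−1)^2·185.9032/(48)·0.2658^4·0.9640^2 = +0.017969
d^3_{3,1}(2.6035) = +0.017969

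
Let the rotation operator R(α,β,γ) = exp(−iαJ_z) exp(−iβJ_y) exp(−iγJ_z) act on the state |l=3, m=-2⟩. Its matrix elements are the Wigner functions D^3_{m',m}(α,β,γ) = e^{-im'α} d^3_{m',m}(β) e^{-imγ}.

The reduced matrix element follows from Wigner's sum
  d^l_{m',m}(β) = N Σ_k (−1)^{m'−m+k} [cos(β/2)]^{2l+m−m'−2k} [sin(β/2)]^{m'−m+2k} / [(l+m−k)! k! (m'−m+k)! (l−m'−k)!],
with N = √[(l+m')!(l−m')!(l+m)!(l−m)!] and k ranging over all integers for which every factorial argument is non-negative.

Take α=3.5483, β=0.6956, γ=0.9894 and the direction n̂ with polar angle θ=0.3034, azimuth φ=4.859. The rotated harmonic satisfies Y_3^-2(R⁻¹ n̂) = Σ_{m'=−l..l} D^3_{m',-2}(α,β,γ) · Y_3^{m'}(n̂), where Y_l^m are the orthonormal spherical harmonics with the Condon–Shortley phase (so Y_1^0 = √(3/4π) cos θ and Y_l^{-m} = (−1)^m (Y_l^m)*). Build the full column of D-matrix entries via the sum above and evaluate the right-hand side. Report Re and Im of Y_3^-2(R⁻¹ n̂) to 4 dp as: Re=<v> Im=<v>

Need the full column D^3_{m',-2} for m'=−3..3 at α=3.5483, β=0.6956, γ=0.9894.
cos(β/2)=0.940125, sin(β/2)=0.340830
d^3_{-3,-2}: single k=1 term ⇒ +0.613114;  D = +0.612107+0.035130i
d^3_{-2,-2}: k∈[0..1] ⇒ +0.690420 -0.453721 = +0.236699;  D = -0.222399+0.081025i
d^3_{-1,-2}: k∈[0..1] ⇒ -0.791527 +0.208066 = -0.583461;  D = -0.424484+0.400300i
d^3_{0,-2}: k∈[0..1] ⇒ +0.497026 -0.065326 = +0.431700;  D = -0.171289+0.396264i
d^3_{1,-2}: k∈[0..1] ⇒ -0.208066 +0.013673 = -0.194393;  D = -0.000252+0.194393i
d^3_{2,-2}: k∈[0..1] ⇒ +0.059634 -0.001568 = +0.058066;  D = +0.022901+0.053360i
d^3_{3,-2}: single k=0 term ⇒ -0.010591;  D = +0.007687+0.007286i
Y_3^{m'}(θ=0.3034,φ=4.859) and Σ D·Y over m':
  (+0.6121+0.0351i)·(-0.0047-0.0101i)  (-0.2224+0.0810i)·(-0.0833+0.0252i)  (-0.4245+0.4003i)·(+0.0501+0.3394i)  (-0.1713+0.3963i)·(+0.5533+0.0000i)  (-0.0003+0.1944i)·(-0.0501+0.3394i)  (+0.0229+0.0534i)·(-0.0833-0.0252i)  (+0.0077+0.0073i)·(+0.0047-0.0101i)
Y_3^-2(R⁻¹ n̂) = -0.304416+0.061663i

Re=-0.3044 Im=0.0617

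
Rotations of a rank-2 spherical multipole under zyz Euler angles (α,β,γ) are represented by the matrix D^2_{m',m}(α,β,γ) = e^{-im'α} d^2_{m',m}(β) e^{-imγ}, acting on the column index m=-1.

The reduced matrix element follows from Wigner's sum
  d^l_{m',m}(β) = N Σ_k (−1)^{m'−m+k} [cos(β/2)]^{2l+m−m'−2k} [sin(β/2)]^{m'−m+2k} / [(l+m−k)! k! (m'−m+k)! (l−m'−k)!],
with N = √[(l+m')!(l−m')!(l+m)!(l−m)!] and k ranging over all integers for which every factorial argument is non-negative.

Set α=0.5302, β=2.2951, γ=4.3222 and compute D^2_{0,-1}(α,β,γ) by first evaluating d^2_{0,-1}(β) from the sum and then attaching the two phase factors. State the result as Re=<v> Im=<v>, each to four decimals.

Re=-0.2312 Im=-0.5621

D^2_{0,-1}(0.5302,2.2951,4.3222) = e^{-i·0·0.5302}·d^2_{0,-1}(2.2951)·e^{-i·-1·4.3222}. Compute d first:
c=cos(2.2951/2)=0.410722, s=sin(2.2951/2)=0.911760; N=√[2·2·1·6]=4.898979
Admissible k: 0..1 (factorial args all ≥0)
  k=0: (−1)^1·4.8990/(2)·0.4107^3·0.9118^1 = -0.154740
  k=1: (−1)^2·4.8990/(2)·0.4107^1·0.9118^3 = +0.762546
d^2_{0,-1}(2.2951) = -0.154740 +0.762546 = +0.607807
Attach z-rotation phases: D = e^{-i(0)(0.5302)}·(+0.607807)·e^{-i(-1)(4.3222)} = -0.231187-0.562122i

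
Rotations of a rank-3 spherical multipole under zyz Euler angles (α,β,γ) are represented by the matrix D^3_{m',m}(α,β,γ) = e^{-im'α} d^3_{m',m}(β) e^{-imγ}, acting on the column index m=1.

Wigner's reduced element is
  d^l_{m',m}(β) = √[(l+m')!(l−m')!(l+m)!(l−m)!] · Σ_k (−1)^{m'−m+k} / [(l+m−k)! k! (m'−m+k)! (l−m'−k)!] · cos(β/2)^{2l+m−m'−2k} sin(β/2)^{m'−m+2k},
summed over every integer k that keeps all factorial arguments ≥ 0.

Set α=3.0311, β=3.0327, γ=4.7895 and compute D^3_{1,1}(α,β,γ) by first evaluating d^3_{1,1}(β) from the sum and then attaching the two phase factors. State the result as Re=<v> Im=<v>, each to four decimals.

First d^3_{1,1}(β=3.0327), then the phase factors e^{-i(1)α} and e^{-i(1)γ}:
Half-angle: c=0.054419, s=0.998518. N=√(24·2·24·2)=48.000000
k: max(0,(1)−(1))=0 … min(3+(1),3−(1))=2
  k=0: (−1)^0·48.0000/(48)·0.0544^6·0.9985^0 = +0.000000
  k=1: (−1)^1·48.0000/(6)·0.0544^4·0.9985^2 = -0.000070
  k=2: (−1)^2·48.0000/(8)·0.0544^2·0.9985^4 = +0.017664
d^3_{1,1}(3.0327) = +0.000000 -0.000070 +0.017664 = +0.017594
D = (-0.993902-0.110268i)·(+0.017594)·(+0.077035+0.997028i) = +0.000587-0.017584i

Re=0.0006 Im=-0.0176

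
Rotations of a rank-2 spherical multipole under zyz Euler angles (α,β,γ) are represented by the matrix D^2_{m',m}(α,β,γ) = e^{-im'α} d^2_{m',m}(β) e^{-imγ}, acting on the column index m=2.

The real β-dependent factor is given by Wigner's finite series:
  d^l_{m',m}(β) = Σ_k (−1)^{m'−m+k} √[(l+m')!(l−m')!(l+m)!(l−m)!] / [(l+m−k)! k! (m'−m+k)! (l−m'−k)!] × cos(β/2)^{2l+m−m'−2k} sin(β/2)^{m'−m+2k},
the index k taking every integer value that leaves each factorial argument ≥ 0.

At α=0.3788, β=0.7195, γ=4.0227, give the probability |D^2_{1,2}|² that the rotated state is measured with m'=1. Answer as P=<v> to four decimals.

Split into d^2_{1,2}(β=0.7195) × two z-phases.
c=cos(0.7195/2)=0.935985, s=sin(0.7195/2)=0.352040; N=√[6·1·24·1]=12.000000
k∈{1} keeps every argument non-negative
  k=1: (−1)^0·12.0000/(6)·0.9360^3·0.3520^1 = +0.577336
d^2_{1,2}(0.7195) = +0.577336
|D^2_{1,2}|² = |d^2_{1,2}(β)|² = (+0.577336)² = 0.333317 (the z-rotation phases have unit modulus)

P=0.3333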